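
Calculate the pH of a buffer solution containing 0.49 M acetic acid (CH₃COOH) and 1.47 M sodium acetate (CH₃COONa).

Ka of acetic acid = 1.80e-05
pH = 5.22

pKa = -log(1.80e-05) = 4.74. pH = pKa + log([A⁻]/[HA]) = 4.74 + log(1.47/0.49)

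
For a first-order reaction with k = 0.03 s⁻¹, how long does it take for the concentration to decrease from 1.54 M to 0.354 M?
49.01 s

From ln[A] = ln[A]₀ - k·t: t = ln([A]₀/[A])/k = ln(1.54/0.354)/0.03 = ln(4.3503)/0.03 = 1.4702/0.03 = 49.01 s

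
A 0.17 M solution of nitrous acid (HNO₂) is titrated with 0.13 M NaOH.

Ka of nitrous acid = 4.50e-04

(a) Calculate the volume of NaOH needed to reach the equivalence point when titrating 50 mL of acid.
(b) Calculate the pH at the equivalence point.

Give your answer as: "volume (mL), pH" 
V = 65.4 mL, pH = 8.11

(a) At equivalence: moles acid = moles base.
moles acid = 0.17 × 0.05 = 0.0085 mol; V_NaOH = 0.0085/0.13 = 0.06538 L = 65.4 mL.
(b) At equivalence, all acid → conjugate base A⁻ at [A⁻] = 0.0085/0.1154 = 0.07367 M.
Kb = Kw/Ka = 1.0e-14/4.50e-04 = 2.222e-11; [OH⁻] = √(Kb·[A⁻]) = 1.279e-06; pOH = 5.89; pH = 14 − pOH = 8.11.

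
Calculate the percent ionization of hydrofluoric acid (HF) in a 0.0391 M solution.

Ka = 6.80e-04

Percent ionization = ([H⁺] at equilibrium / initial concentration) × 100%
Percent ionization = 12.3%

Let x = [H⁺]. Ka = x²/(C - x) ⇒ x² + (6.80e-04)x - (6.80e-04)(0.0391) = 0. x = 4.8276e-03. Percent = (4.8276e-03/0.0391) × 100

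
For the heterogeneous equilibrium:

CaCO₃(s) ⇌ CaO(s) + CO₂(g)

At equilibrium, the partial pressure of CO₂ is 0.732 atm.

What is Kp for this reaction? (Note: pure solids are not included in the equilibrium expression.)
K_p = 0.732

Solids (CaCO₃, CaO) have activity 1 and are excluded.
Kp = P(CO₂) = 0.732.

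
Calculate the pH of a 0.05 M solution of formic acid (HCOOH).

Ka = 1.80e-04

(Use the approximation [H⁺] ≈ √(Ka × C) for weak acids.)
pH = 2.52

[H⁺] = √(Ka × C) = √(1.80e-04 × 0.05) = 3.0000e-03. pH = -log(3.0000e-03)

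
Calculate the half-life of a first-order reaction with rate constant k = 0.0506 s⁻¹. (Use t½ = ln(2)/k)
13.70 s

t½ = ln(2)/k = 0.6931/0.0506 = 13.70 s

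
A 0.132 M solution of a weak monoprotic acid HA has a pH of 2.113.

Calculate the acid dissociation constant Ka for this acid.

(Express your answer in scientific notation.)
K_a = 4.78e-04

[H⁺] = 10^(−pH) = 10^(−2.113) = 7.709e-03 M. For HA ⇌ H⁺ + A⁻, Ka = x²/(C − x) = (7.709e-03)²/(0.132 − 7.709e-03) = 4.78e-04.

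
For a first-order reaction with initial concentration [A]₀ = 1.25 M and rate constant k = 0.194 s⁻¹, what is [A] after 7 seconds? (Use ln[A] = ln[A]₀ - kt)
0.3215 M

ln[A] = ln[A]₀ - k·t = ln(1.25) - (0.194)·(7) = 0.2231 - 1.3580 = -1.1349
[A] = e^(-1.1349) = 0.3215 M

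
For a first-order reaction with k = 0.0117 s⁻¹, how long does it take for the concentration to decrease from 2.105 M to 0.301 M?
166.24 s

From ln[A] = ln[A]₀ - k·t: t = ln([A]₀/[A])/k = ln(2.105/0.301)/0.0117 = ln(6.9934)/0.0117 = 1.9450/0.0117 = 166.24 s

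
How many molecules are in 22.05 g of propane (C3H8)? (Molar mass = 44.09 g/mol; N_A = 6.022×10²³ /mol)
Moles = 22.05 g ÷ 44.09 g/mol = 0.500113 mol
Molecules = 0.500113 mol × 6.022×10²³ /mol = 3.012e+23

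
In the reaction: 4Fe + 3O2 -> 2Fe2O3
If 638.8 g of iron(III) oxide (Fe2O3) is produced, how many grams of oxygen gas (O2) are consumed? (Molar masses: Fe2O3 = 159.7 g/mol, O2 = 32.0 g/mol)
Moles of Fe2O3 = 638.8 g ÷ 159.7 g/mol = 4 mol
Mole ratio: 3 mol O2 / 2 mol Fe2O3
Moles of O2 = 4 × (3/2) = 6 mol
Mass of O2 = 6 mol × 32.0 g/mol = 192 g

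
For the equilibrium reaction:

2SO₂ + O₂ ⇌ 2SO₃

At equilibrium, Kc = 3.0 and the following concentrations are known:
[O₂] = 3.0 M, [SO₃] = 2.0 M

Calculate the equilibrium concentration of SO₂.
[SO₂] = 0.6667 M

Kc = ([SO₃]^2) / ([SO₂]^2 × [O₂]) = 3.0
[SO₂]^2 = (product terms)/(Kc · other reactant terms) = 4 / (3.0 · 3) = 0.44444
[SO₂] = (0.44444)^(1/2) = 0.6667 M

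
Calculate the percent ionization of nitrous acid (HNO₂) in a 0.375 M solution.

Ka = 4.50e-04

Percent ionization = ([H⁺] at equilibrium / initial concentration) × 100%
Percent ionization = 3.4%

Let x = [H⁺]. Ka = x²/(C - x) ⇒ x² + (4.50e-04)x - (4.50e-04)(0.375) = 0. x = 1.2767e-02. Percent = (1.2767e-02/0.375) × 100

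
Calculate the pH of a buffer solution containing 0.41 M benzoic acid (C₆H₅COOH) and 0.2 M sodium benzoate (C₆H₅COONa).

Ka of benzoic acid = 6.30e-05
pH = 3.89

pKa = -log(6.30e-05) = 4.20. pH = pKa + log([A⁻]/[HA]) = 4.20 + log(0.2/0.41)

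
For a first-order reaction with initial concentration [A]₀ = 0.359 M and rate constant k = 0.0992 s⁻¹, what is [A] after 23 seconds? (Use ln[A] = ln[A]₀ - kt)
0.0367 M

ln[A] = ln[A]₀ - k·t = ln(0.359) - (0.0992)·(23) = -1.0244 - 2.2816 = -3.3060
[A] = e^(-3.3060) = 0.0367 M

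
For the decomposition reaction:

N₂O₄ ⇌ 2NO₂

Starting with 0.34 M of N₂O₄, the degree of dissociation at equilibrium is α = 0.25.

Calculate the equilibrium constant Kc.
K_c = 0.1133

x = α·[A]₀ = 0.25 × 0.34 = 0.085 M dissociated.
At eq: [N₂O₄] = 0.34 − 0.085 = 0.255 M; [NO₂] = 2x = 0.17 M.
Kc = [NO₂]²/[N₂O₄] = (0.17)²/0.255 = 0.1133.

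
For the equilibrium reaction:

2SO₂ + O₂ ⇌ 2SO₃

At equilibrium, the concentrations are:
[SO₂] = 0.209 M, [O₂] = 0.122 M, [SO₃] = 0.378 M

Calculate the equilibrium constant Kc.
K_c = 26.8121

Kc = ([SO₃]^2) / ([SO₂]^2 × [O₂])
   = ((0.378)^2) / ((0.209)^2·(0.122))
   = 0.14288 / 0.0053291 = 26.8121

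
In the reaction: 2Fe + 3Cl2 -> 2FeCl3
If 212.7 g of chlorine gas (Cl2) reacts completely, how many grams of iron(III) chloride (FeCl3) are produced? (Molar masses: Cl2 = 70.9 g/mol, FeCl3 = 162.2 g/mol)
Moles of Cl2 = 212.7 g ÷ 70.9 g/mol = 3 mol
Mole ratio: 2 mol FeCl3 / 3 mol Cl2
Moles of FeCl3 = 3 × (2/3) = 2 mol
Mass of FeCl3 = 2 mol × 162.2 g/mol = 324.4 g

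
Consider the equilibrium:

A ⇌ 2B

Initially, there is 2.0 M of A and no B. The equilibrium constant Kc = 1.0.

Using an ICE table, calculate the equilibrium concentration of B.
[B] = 1.186 M

ICE: [A] = 2.0 − x, [B] = 2x.
Kc = (2x)²/(2.0 − x) = 1.0 ⇒ 4x² + 1.0x − 2 = 0.
x = (−1.0 + √(1.0² + 4·4·2))/(2·4) = (−1.0 + √33)/8 = 0.59307.
[B] = 2x = 1.186 M.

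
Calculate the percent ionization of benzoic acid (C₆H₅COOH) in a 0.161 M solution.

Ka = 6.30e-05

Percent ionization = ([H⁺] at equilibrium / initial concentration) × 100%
Percent ionization = 1.96%

Let x = [H⁺]. Ka = x²/(C - x) ⇒ x² + (6.30e-05)x - (6.30e-05)(0.161) = 0. x = 3.1535e-03. Percent = (3.1535e-03/0.161) × 100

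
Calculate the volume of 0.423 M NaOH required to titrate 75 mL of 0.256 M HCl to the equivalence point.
V_{base} = 45.4 mL

At equivalence: moles acid = moles base.
moles HCl = 0.256 M × 0.075 L = 0.0192 mol
V_NaOH = 0.0192 mol ÷ 0.423 M = 0.04539 L = 45.4 mL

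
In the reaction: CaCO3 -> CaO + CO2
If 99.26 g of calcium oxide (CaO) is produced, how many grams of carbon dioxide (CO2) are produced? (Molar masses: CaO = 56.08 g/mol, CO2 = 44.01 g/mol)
Moles of CaO = 99.26 g ÷ 56.08 g/mol = 1.76997 mol
Mole ratio: 1 mol CO2 / 1 mol CaO
Moles of CO2 = 1.76997 × (1/1) = 1.76997 mol
Mass of CO2 = 1.76997 mol × 44.01 g/mol = 77.9 g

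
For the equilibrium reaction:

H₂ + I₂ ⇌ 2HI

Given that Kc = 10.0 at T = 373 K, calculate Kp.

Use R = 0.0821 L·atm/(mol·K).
K_p = 10.0000

Δn = (moles gaseous products) − (moles gaseous reactants) = 0
T = 373 K; RT = 0.0821 × 373 = 30.6233
Kp = Kc·(RT)^Δn = 10.0 × (30.6233)^0 = 10.0 × 1 = 10.0000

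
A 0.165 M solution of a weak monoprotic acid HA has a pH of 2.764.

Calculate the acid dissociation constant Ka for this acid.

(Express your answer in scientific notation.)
K_a = 1.82e-05

[H⁺] = 10^(−pH) = 10^(−2.764) = 1.722e-03 M. For HA ⇌ H⁺ + A⁻, Ka = x²/(C − x) = (1.722e-03)²/(0.165 − 1.722e-03) = 1.82e-05.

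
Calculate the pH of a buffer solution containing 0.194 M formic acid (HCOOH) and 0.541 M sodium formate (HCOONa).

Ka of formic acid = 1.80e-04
pH = 4.19

pKa = -log(1.80e-04) = 3.74. pH = pKa + log([A⁻]/[HA]) = 3.74 + log(0.541/0.194)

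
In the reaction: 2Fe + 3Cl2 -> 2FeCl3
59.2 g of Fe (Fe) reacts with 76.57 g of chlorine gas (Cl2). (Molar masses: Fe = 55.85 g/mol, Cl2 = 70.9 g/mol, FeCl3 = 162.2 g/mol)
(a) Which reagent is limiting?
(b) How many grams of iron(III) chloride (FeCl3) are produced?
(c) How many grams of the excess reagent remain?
(a) Cl2, (b) 116.8 g, (c) 18.99 g

Moles of Fe = 59.2 g ÷ 55.85 g/mol = 1.05998 mol
Moles of Cl2 = 76.57 g ÷ 70.9 g/mol = 1.07997 mol
Moles ÷ coefficient: Fe: 1.05998/2 = 0.53, Cl2: 1.07997/3 = 0.36
(a) Cl2 has the smaller value, so Cl2 is the limiting reagent.
(b) Moles of FeCl3 = 1.07997 mol Cl2 × (2/3) = 0.719981 mol; mass = 0.719981 mol × 162.2 g/mol = 116.8 g
(c) Fe consumed = 1.07997 × (2/3) = 0.719981 mol; remaining = 1.05998 − 0.719981 = 0.340001 mol; mass = 0.340001 mol × 55.85 g/mol = 18.99 g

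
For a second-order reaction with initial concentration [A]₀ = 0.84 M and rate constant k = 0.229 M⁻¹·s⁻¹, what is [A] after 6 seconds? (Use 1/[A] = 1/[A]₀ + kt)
0.3899 M

1/[A] = 1/[A]₀ + k·t = 1/0.84 + (0.229)·(6) = 1.1905 + 1.3740 = 2.5645
[A] = 1/2.5645 = 0.3899 M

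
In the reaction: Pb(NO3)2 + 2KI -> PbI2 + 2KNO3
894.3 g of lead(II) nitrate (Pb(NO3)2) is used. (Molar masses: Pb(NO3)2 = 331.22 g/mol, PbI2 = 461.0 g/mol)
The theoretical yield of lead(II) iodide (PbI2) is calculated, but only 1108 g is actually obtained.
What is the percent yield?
Moles of Pb(NO3)2 = 894.3 g ÷ 331.22 g/mol = 2.70002 mol
Mole ratio: 1 mol PbI2 / 1 mol Pb(NO3)2
Moles of PbI2 = 2.70002 × (1/1) = 2.70002 mol
Theoretical yield = 2.70002 mol × 461.0 g/mol = 1244.7 g
Actual yield = 1108 g
Percent yield = (1108 / 1244.7) × 100% = 89.0%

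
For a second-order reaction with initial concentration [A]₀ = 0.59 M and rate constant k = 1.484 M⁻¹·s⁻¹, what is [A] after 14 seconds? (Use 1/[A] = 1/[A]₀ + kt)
0.0445 M

1/[A] = 1/[A]₀ + k·t = 1/0.59 + (1.484)·(14) = 1.6949 + 20.7760 = 22.4709
[A] = 1/22.4709 = 0.0445 M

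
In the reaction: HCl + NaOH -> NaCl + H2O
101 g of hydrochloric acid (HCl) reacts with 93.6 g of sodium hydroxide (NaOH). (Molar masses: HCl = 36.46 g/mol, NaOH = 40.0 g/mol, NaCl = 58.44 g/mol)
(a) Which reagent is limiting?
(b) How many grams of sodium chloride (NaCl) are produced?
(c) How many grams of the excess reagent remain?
(a) NaOH, (b) 136.7 g, (c) 15.68 g

Moles of HCl = 101 g ÷ 36.46 g/mol = 2.77016 mol
Moles of NaOH = 93.6 g ÷ 40.0 g/mol = 2.34 mol
Moles ÷ coefficient: HCl: 2.77016/1 = 2.77, NaOH: 2.34/1 = 2.34
(a) NaOH has the smaller value, so NaOH is the limiting reagent.
(b) Moles of NaCl = 2.34 mol NaOH × (1/1) = 2.34 mol; mass = 2.34 mol × 58.44 g/mol = 136.7 g
(c) HCl consumed = 2.34 × (1/1) = 2.34 mol; remaining = 2.77016 − 2.34 = 0.430159 mol; mass = 0.430159 mol × 36.46 g/mol = 15.68 g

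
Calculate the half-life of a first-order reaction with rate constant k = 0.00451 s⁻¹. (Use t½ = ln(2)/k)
153.69 s

t½ = ln(2)/k = 0.6931/0.00451 = 153.69 s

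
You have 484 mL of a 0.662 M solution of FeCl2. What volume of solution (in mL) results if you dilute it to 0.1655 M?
Using M₁V₁ = M₂V₂:
0.662 × 484 = 0.1655 × V₂
V₂ = (0.662 × 484) / 0.1655 = 1936 mL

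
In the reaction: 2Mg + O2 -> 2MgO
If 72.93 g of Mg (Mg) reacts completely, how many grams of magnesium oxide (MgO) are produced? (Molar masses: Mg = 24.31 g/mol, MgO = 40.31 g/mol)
Moles of Mg = 72.93 g ÷ 24.31 g/mol = 3 mol
Mole ratio: 2 mol MgO / 2 mol Mg
Moles of MgO = 3 × (2/2) = 3 mol
Mass of MgO = 3 mol × 40.31 g/mol = 120.9 g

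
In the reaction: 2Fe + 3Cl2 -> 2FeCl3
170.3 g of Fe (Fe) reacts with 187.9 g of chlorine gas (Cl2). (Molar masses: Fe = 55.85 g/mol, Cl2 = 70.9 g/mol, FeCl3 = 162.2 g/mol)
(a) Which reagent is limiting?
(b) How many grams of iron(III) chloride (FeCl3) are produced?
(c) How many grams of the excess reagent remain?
(a) Cl2, (b) 286.6 g, (c) 71.62 g

Moles of Fe = 170.3 g ÷ 55.85 g/mol = 3.04924 mol
Moles of Cl2 = 187.9 g ÷ 70.9 g/mol = 2.65021 mol
Moles ÷ coefficient: Fe: 3.04924/2 = 1.525, Cl2: 2.65021/3 = 0.8834
(a) Cl2 has the smaller value, so Cl2 is the limiting reagent.
(b) Moles of FeCl3 = 2.65021 mol Cl2 × (2/3) = 1.76681 mol; mass = 1.76681 mol × 162.2 g/mol = 286.6 g
(c) Fe consumed = 2.65021 × (2/3) = 1.76681 mol; remaining = 3.04924 − 1.76681 = 1.28243 mol; mass = 1.28243 mol × 55.85 g/mol = 71.62 g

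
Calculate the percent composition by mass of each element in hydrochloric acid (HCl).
H: 2.76%, Cl: 97.23%

Molar mass of HCl = 36.46 g/mol
% H = (1 × 1.008) / 36.46 × 100% = 1.008 / 36.46 × 100% = 2.76%
% Cl = (1 × 35.45) / 36.46 × 100% = 35.45 / 36.46 × 100% = 97.23%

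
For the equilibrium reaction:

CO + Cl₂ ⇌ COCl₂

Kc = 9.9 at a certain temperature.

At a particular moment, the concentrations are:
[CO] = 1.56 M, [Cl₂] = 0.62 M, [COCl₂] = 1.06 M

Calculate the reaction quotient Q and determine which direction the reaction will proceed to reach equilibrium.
Q = 1.096, Q < K, reaction proceeds forward (toward products)

Q = ([COCl₂]) / ([CO] × [Cl₂])
  = ((1.06)) / ((1.56)·(0.62)) = 1.06/0.9672 = 1.096
Since Q = 1.096 < Kc = 9.9, the reaction proceeds forward (toward products) to reach equilibrium.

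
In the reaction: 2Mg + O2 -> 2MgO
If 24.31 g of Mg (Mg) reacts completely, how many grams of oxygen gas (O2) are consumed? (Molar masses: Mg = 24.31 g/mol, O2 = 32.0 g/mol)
Moles of Mg = 24.31 g ÷ 24.31 g/mol = 1 mol
Mole ratio: 1 mol O2 / 2 mol Mg
Moles of O2 = 1 × (1/2) = 0.5 mol
Mass of O2 = 0.5 mol × 32.0 g/mol = 16 g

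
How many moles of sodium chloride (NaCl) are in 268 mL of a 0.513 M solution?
Moles = Molarity × Volume (L)
Moles = 0.513 M × 0.268 L = 0.1375 mol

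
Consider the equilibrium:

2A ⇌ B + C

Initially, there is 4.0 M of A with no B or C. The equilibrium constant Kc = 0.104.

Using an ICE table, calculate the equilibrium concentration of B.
[B] = 0.784 M

ICE: [A] = 4.0 − 2x, [B] = [C] = x.
Kc = x²/(4.0 − 2x)² = 0.104 ⇒ √Kc = x/(4.0 − 2x).
x = √0.104·4.0/(1 + 2√0.104) = 0.32249·4.0/1.645 = 0.78418.
[B] = x = 0.784 M.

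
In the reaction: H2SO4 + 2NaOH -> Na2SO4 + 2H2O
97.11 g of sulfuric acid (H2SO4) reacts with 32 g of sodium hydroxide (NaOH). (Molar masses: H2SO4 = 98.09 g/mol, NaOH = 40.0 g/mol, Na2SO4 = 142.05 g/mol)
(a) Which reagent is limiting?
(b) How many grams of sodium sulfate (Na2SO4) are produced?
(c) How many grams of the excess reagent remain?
(a) NaOH, (b) 56.82 g, (c) 57.87 g

Moles of H2SO4 = 97.11 g ÷ 98.09 g/mol = 0.990009 mol
Moles of NaOH = 32 g ÷ 40.0 g/mol = 0.8 mol
Moles ÷ coefficient: H2SO4: 0.990009/1 = 0.99, NaOH: 0.8/2 = 0.4
(a) NaOH has the smaller value, so NaOH is the limiting reagent.
(b) Moles of Na2SO4 = 0.8 mol NaOH × (1/2) = 0.4 mol; mass = 0.4 mol × 142.05 g/mol = 56.82 g
(c) H2SO4 consumed = 0.8 × (1/2) = 0.4 mol; remaining = 0.990009 − 0.4 = 0.590009 mol; mass = 0.590009 mol × 98.09 g/mol = 57.87 g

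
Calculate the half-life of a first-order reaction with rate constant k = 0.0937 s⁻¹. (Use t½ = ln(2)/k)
7.40 s

t½ = ln(2)/k = 0.6931/0.0937 = 7.40 s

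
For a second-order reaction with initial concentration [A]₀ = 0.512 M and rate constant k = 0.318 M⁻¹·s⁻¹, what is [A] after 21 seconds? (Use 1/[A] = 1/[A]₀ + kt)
0.1159 M

1/[A] = 1/[A]₀ + k·t = 1/0.512 + (0.318)·(21) = 1.9531 + 6.6780 = 8.6311
[A] = 1/8.6311 = 0.1159 M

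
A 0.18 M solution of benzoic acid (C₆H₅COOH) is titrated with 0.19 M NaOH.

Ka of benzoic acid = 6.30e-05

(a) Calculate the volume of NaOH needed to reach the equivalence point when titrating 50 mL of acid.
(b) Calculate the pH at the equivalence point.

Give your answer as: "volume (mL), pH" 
V = 47.4 mL, pH = 8.58

(a) At equivalence: moles acid = moles base.
moles acid = 0.18 × 0.05 = 0.009 mol; V_NaOH = 0.009/0.19 = 0.04737 L = 47.4 mL.
(b) At equivalence, all acid → conjugate base A⁻ at [A⁻] = 0.009/0.09737 = 0.09243 M.
Kb = Kw/Ka = 1.0e-14/6.30e-05 = 1.587e-10; [OH⁻] = √(Kb·[A⁻]) = 3.830e-06; pOH = 5.42; pH = 14 − pOH = 8.58.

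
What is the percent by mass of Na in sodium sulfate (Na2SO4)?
Mass of Na in formula = 22.99 × 2 = 45.98 g/mol
Molar mass = 142.05 g/mol
% Na = (45.98/142.05) × 100% = 32.37%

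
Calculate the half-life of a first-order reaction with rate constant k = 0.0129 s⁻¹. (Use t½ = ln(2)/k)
53.73 s

t½ = ln(2)/k = 0.6931/0.0129 = 53.73 s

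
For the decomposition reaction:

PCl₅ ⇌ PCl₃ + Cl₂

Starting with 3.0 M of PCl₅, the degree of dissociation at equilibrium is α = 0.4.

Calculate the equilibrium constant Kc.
K_c = 0.8000

x = α·[A]₀ = 0.4 × 3.0 = 1.2 M dissociated.
At eq: [PCl₅] = 3.0 − 1.2 = 1.8 M; [PCl₃] = [Cl₂] = x = 1.2 M.
Kc = [PCl₃][Cl₂]/[PCl₅] = (1.2)²/1.8 = 0.8.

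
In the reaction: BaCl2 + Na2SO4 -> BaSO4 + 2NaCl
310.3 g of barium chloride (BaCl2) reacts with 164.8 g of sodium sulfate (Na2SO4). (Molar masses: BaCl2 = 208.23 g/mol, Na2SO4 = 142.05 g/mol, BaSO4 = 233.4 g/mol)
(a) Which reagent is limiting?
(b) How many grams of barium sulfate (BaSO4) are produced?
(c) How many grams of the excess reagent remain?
(a) Na2SO4, (b) 270.8 g, (c) 68.72 g

Moles of BaCl2 = 310.3 g ÷ 208.23 g/mol = 1.49018 mol
Moles of Na2SO4 = 164.8 g ÷ 142.05 g/mol = 1.16015 mol
Moles ÷ coefficient: BaCl2: 1.49018/1 = 1.49, Na2SO4: 1.16015/1 = 1.16
(a) Na2SO4 has the smaller value, so Na2SO4 is the limiting reagent.
(b) Moles of BaSO4 = 1.16015 mol Na2SO4 × (1/1) = 1.16015 mol; mass = 1.16015 mol × 233.4 g/mol = 270.8 g
(c) BaCl2 consumed = 1.16015 × (1/1) = 1.16015 mol; remaining = 1.49018 − 1.16015 = 0.330024 mol; mass = 0.330024 mol × 208.23 g/mol = 68.72 g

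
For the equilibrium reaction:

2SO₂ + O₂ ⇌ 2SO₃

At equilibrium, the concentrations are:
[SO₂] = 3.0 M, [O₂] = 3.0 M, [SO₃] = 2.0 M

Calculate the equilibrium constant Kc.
K_c = 0.1481

Kc = ([SO₃]^2) / ([SO₂]^2 × [O₂])
   = ((2.0)^2) / ((3.0)^2·(3.0))
   = 4 / 27 = 0.1481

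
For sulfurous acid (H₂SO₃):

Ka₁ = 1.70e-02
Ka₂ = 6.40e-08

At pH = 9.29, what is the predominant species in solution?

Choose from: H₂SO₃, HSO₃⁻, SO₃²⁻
SO₃²⁻

pKa1 = 1.77, pKa2 = 7.19. Each pKa is the crossover between adjacent species; pH = 9.29 lies in the region where SO₃²⁻ predominates.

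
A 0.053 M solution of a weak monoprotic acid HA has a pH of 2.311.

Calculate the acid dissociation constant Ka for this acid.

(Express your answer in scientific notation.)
K_a = 4.96e-04

[H⁺] = 10^(−pH) = 10^(−2.311) = 4.887e-03 M. For HA ⇌ H⁺ + A⁻, Ka = x²/(C − x) = (4.887e-03)²/(0.053 − 4.887e-03) = 4.96e-04.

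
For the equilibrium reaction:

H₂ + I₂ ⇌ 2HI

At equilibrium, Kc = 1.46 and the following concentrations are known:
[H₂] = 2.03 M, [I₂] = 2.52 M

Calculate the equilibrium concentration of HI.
[HI] = 2.7329 M

Kc = ([HI]^2) / ([H₂] × [I₂]) = 1.46
[HI]^2 = Kc · (reactant terms)/(other product terms) = 1.46 · 5.1156 / 1 = 7.4688
[HI] = (7.4688)^(1/2) = 2.7329 M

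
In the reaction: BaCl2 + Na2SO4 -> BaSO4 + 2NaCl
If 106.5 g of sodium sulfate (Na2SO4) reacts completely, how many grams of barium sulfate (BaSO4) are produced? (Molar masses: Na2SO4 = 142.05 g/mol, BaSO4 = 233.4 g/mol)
Moles of Na2SO4 = 106.5 g ÷ 142.05 g/mol = 0.749736 mol
Mole ratio: 1 mol BaSO4 / 1 mol Na2SO4
Moles of BaSO4 = 0.749736 × (1/1) = 0.749736 mol
Mass of BaSO4 = 0.749736 mol × 233.4 g/mol = 175 g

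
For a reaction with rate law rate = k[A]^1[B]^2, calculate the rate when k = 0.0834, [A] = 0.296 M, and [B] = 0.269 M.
0.001786 M/s

rate = k·[A]^1·[B]^2 = 0.0834·(0.296)^1·(0.269)^2 = 0.0834·0.296·0.072361 = 0.001786 M/s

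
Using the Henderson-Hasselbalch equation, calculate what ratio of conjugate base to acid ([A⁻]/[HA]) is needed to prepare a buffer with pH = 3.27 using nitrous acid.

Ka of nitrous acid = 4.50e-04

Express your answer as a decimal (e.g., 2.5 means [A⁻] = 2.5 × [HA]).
[A⁻]/[HA] = 0.838

pKa = −log(4.50e-04) = 3.3468. pH = pKa + log([A⁻]/[HA]). 3.27 = 3.3468 + log(ratio). log(ratio) = 3.27 − 3.3468 = -0.0768. ratio = 10^(-0.0768) = 0.838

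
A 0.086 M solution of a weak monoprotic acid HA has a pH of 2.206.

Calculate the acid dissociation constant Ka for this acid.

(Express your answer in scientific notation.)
K_a = 4.85e-04

[H⁺] = 10^(−pH) = 10^(−2.206) = 6.223e-03 M. For HA ⇌ H⁺ + A⁻, Ka = x²/(C − x) = (6.223e-03)²/(0.086 − 6.223e-03) = 4.85e-04.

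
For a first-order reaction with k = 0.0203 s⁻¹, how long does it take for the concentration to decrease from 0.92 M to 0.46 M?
34.15 s

From ln[A] = ln[A]₀ - k·t: t = ln([A]₀/[A])/k = ln(0.92/0.46)/0.0203 = ln(2.0000)/0.0203 = 0.6931/0.0203 = 34.15 s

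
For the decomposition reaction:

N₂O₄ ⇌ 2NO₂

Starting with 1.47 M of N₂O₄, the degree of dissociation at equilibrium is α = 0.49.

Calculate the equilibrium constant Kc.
K_c = 2.7682

x = α·[A]₀ = 0.49 × 1.47 = 0.7203 M dissociated.
At eq: [N₂O₄] = 1.47 − 0.7203 = 0.7497 M; [NO₂] = 2x = 1.441 M.
Kc = [NO₂]²/[N₂O₄] = (1.441)²/0.7497 = 2.768.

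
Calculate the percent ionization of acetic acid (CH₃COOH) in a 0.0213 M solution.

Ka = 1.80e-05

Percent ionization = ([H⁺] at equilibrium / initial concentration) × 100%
Percent ionization = 2.87%

Let x = [H⁺]. Ka = x²/(C - x) ⇒ x² + (1.80e-05)x - (1.80e-05)(0.0213) = 0. x = 6.1026e-04. Percent = (6.1026e-04/0.0213) × 100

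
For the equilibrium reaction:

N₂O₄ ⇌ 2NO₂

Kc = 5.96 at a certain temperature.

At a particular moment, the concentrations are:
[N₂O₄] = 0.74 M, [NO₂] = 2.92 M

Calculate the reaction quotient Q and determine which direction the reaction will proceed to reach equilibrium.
Q = 11.522, Q > K, reaction proceeds reverse (toward reactants)

Q = ([NO₂]^2) / ([N₂O₄])
  = ((2.92)^2) / ((0.74)) = 8.5264/0.74 = 11.52
Since Q = 11.52 > Kc = 5.96, the reaction proceeds reverse (toward reactants) to reach equilibrium.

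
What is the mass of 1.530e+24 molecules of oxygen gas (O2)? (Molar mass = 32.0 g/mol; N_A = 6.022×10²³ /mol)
Moles = 1.530e+24 ÷ 6.022×10²³ = 2.54068 mol
Mass = 2.54068 mol × 32.0 g/mol = 81.3 g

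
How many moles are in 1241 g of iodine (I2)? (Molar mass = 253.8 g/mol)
Moles = 1241 g ÷ 253.8 g/mol = 4.89 mol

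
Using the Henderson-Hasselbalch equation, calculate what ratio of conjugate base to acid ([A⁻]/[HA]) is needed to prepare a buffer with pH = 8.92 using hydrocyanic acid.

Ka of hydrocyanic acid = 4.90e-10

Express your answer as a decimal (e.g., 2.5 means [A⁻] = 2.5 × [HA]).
[A⁻]/[HA] = 0.408

pKa = −log(4.90e-10) = 9.3098. pH = pKa + log([A⁻]/[HA]). 8.92 = 9.3098 + log(ratio). log(ratio) = 8.92 − 9.3098 = -0.3898. ratio = 10^(-0.3898) = 0.408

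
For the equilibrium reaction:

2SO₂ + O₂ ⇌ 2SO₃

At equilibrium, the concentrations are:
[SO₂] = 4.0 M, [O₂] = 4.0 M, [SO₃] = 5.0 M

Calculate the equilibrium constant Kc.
K_c = 0.3906

Kc = ([SO₃]^2) / ([SO₂]^2 × [O₂])
   = ((5.0)^2) / ((4.0)^2·(4.0))
   = 25 / 64 = 0.3906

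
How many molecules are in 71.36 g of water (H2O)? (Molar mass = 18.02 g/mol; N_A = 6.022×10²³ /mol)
Moles = 71.36 g ÷ 18.02 g/mol = 3.96004 mol
Molecules = 3.96004 mol × 6.022×10²³ /mol = 2.385e+24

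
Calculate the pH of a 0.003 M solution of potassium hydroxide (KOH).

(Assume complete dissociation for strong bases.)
pH = 11.48

[OH⁻] = 0.003 M for strong base. pOH = -log[OH⁻] = 2.52, pH = 14 - pOH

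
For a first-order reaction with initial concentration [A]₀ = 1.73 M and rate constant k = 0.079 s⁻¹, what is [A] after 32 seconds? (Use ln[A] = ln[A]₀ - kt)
0.1381 M

ln[A] = ln[A]₀ - k·t = ln(1.73) - (0.079)·(32) = 0.5481 - 2.5280 = -1.9799
[A] = e^(-1.9799) = 0.1381 M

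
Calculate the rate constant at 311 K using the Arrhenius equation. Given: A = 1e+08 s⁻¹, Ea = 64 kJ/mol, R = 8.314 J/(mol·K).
1.78e-03 s⁻¹

k = A·exp(-Ea/(R·T)) = 1e+08·exp(-64000/(8.314·311)) = 1e+08·exp(-24.7520) = 1e+08·1.7798e-11 = 1.78e-03 s⁻¹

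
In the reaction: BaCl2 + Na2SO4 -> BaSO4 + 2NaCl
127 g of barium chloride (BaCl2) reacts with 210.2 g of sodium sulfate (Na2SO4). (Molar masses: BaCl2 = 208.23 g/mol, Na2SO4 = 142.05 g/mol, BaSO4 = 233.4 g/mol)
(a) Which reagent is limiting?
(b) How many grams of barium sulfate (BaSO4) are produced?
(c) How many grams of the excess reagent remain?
(a) BaCl2, (b) 142.4 g, (c) 123.6 g

Moles of BaCl2 = 127 g ÷ 208.23 g/mol = 0.609903 mol
Moles of Na2SO4 = 210.2 g ÷ 142.05 g/mol = 1.47976 mol
Moles ÷ coefficient: BaCl2: 0.609903/1 = 0.6099, Na2SO4: 1.47976/1 = 1.48
(a) BaCl2 has the smaller value, so BaCl2 is the limiting reagent.
(b) Moles of BaSO4 = 0.609903 mol BaCl2 × (1/1) = 0.609903 mol; mass = 0.609903 mol × 233.4 g/mol = 142.4 g
(c) Na2SO4 consumed = 0.609903 × (1/1) = 0.609903 mol; remaining = 1.47976 − 0.609903 = 0.869858 mol; mass = 0.869858 mol × 142.05 g/mol = 123.6 g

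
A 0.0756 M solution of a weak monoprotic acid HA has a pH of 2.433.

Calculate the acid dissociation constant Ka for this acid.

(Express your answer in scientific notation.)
K_a = 1.89e-04

[H⁺] = 10^(−pH) = 10^(−2.433) = 3.690e-03 M. For HA ⇌ H⁺ + A⁻, Ka = x²/(C − x) = (3.690e-03)²/(0.0756 − 3.690e-03) = 1.89e-04.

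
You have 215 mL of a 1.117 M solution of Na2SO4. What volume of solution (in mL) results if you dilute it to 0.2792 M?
Using M₁V₁ = M₂V₂:
1.117 × 215 = 0.2792 × V₂
V₂ = (1.117 × 215) / 0.2792 = 860.2 mL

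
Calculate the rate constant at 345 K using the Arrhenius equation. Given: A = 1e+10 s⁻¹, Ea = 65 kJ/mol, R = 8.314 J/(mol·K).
1.44e+00 s⁻¹

k = A·exp(-Ea/(R·T)) = 1e+10·exp(-65000/(8.314·345)) = 1e+10·exp(-22.6613) = 1e+10·1.4399e-10 = 1.44e+00 s⁻¹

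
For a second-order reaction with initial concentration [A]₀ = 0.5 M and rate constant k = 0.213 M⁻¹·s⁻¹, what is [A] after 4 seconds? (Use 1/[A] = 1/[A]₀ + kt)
0.3506 M

1/[A] = 1/[A]₀ + k·t = 1/0.5 + (0.213)·(4) = 2.0000 + 0.8520 = 2.8520
[A] = 1/2.8520 = 0.3506 M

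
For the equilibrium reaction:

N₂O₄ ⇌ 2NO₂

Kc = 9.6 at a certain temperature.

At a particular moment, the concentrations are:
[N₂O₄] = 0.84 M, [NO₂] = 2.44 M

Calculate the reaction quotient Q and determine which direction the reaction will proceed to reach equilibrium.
Q = 7.088, Q < K, reaction proceeds forward (toward products)

Q = ([NO₂]^2) / ([N₂O₄])
  = ((2.44)^2) / ((0.84)) = 5.9536/0.84 = 7.088
Since Q = 7.088 < Kc = 9.6, the reaction proceeds forward (toward products) to reach equilibrium.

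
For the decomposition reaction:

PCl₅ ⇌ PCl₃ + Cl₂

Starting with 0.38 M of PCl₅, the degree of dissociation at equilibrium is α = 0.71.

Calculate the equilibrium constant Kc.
K_c = 0.6605

x = α·[A]₀ = 0.71 × 0.38 = 0.2698 M dissociated.
At eq: [PCl₅] = 0.38 − 0.2698 = 0.1102 M; [PCl₃] = [Cl₂] = x = 0.2698 M.
Kc = [PCl₃][Cl₂]/[PCl₅] = (0.2698)²/0.1102 = 0.6605.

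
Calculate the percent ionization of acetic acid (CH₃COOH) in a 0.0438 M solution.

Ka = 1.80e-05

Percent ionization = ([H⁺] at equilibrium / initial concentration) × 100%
Percent ionization = 2.01%

Let x = [H⁺]. Ka = x²/(C - x) ⇒ x² + (1.80e-05)x - (1.80e-05)(0.0438) = 0. x = 8.7896e-04. Percent = (8.7896e-04/0.0438) × 100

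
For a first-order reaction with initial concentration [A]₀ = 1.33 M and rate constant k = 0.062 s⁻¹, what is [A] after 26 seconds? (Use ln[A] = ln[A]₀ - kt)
0.2653 M

ln[A] = ln[A]₀ - k·t = ln(1.33) - (0.062)·(26) = 0.2852 - 1.6120 = -1.3268
[A] = e^(-1.3268) = 0.2653 M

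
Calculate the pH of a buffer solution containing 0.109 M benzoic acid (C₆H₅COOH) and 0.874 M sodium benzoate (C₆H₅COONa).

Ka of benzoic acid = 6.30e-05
pH = 5.10

pKa = -log(6.30e-05) = 4.20. pH = pKa + log([A⁻]/[HA]) = 4.20 + log(0.874/0.109)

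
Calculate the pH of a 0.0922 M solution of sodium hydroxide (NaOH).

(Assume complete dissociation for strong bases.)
pH = 12.96

[OH⁻] = 0.0922 M for strong base. pOH = -log[OH⁻] = 1.04, pH = 14 - pOH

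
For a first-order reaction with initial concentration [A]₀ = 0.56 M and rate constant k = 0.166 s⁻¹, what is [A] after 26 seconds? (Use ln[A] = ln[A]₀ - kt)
0.0075 M

ln[A] = ln[A]₀ - k·t = ln(0.56) - (0.166)·(26) = -0.5798 - 4.3160 = -4.8958
[A] = e^(-4.8958) = 0.0075 M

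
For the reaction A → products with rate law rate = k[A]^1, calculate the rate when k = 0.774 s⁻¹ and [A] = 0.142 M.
0.1099 M/s

rate = k·[A]^1 = 0.774·(0.142)^1 = 0.774·0.142 = 0.1099 M/s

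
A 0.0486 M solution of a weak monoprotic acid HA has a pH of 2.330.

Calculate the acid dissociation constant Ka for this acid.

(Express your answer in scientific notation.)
K_a = 4.98e-04

[H⁺] = 10^(−pH) = 10^(−2.330) = 4.677e-03 M. For HA ⇌ H⁺ + A⁻, Ka = x²/(C − x) = (4.677e-03)²/(0.0486 − 4.677e-03) = 4.98e-04.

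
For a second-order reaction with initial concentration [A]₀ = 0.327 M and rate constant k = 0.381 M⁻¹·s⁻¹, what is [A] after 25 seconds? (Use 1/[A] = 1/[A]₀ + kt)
0.0795 M

1/[A] = 1/[A]₀ + k·t = 1/0.327 + (0.381)·(25) = 3.0581 + 9.5250 = 12.5831
[A] = 1/12.5831 = 0.0795 M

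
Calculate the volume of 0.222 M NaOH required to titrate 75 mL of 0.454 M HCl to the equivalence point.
V_{base} = 153.4 mL

At equivalence: moles acid = moles base.
moles HCl = 0.454 M × 0.075 L = 0.03405 mol
V_NaOH = 0.03405 mol ÷ 0.222 M = 0.1534 L = 153.4 mL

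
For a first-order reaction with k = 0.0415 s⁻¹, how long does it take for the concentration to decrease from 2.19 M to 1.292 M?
12.72 s

From ln[A] = ln[A]₀ - k·t: t = ln([A]₀/[A])/k = ln(2.19/1.292)/0.0415 = ln(1.6950)/0.0415 = 0.5277/0.0415 = 12.72 s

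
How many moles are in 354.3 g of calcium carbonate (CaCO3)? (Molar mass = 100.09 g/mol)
Moles = 354.3 g ÷ 100.09 g/mol = 3.54 mol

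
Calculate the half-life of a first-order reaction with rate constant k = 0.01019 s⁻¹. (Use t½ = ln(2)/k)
68.02 s

t½ = ln(2)/k = 0.6931/0.01019 = 68.02 s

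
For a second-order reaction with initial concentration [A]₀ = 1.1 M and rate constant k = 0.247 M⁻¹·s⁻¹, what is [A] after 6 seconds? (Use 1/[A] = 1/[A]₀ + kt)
0.4182 M

1/[A] = 1/[A]₀ + k·t = 1/1.1 + (0.247)·(6) = 0.9091 + 1.4820 = 2.3911
[A] = 1/2.3911 = 0.4182 M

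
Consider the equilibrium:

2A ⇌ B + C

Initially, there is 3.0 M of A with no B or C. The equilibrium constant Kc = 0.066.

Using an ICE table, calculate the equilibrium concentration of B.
[B] = 0.509 M

ICE: [A] = 3.0 − 2x, [B] = [C] = x.
Kc = x²/(3.0 − 2x)² = 0.066 ⇒ √Kc = x/(3.0 − 2x).
x = √0.066·3.0/(1 + 2√0.066) = 0.2569·3.0/1.5138 = 0.50912.
[B] = x = 0.509 M.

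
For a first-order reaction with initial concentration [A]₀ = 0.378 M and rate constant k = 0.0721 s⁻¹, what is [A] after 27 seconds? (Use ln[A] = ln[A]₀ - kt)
0.0540 M

ln[A] = ln[A]₀ - k·t = ln(0.378) - (0.0721)·(27) = -0.9729 - 1.9467 = -2.9196
[A] = e^(-2.9196) = 0.0540 M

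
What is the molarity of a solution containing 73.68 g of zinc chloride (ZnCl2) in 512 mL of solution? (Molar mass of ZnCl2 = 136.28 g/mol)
Moles of ZnCl2 = 73.68 g ÷ 136.28 g/mol = 0.540652 mol
Volume = 512 mL = 0.512 L
Molarity = 0.540652 mol ÷ 0.512 L = 1.056 M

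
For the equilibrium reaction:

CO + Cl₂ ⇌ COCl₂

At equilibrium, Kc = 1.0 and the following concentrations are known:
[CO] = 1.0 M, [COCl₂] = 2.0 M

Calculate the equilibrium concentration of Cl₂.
[Cl₂] = 2.0000 M

Kc = ([COCl₂]) / ([CO] × [Cl₂]) = 1.0
[Cl₂]^1 = (product terms)/(Kc · other reactant terms) = 2 / (1.0 · 1) = 2
[Cl₂] = 2.0000 M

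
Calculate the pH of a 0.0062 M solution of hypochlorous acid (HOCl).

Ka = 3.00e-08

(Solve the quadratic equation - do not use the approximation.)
pH = 4.87

x² + Ka×x - Ka×C = 0. Using quadratic formula: [H⁺] = 1.3623e-05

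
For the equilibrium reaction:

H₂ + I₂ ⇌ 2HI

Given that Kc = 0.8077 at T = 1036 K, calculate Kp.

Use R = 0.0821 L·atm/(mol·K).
K_p = 0.8077

Δn = (moles gaseous products) − (moles gaseous reactants) = 0
T = 1036 K; RT = 0.0821 × 1036 = 85.0556
Kp = Kc·(RT)^Δn = 0.8077 × (85.0556)^0 = 0.8077 × 1 = 0.8077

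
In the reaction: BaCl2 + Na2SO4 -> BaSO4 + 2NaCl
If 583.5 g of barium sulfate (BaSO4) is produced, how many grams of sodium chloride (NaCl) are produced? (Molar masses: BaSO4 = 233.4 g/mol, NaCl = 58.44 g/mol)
Moles of BaSO4 = 583.5 g ÷ 233.4 g/mol = 2.5 mol
Mole ratio: 2 mol NaCl / 1 mol BaSO4
Moles of NaCl = 2.5 × (2/1) = 5 mol
Mass of NaCl = 5 mol × 58.44 g/mol = 292.2 g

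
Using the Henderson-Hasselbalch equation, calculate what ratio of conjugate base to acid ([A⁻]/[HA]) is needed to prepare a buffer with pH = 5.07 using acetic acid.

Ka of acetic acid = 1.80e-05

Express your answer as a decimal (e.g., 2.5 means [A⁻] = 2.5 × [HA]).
[A⁻]/[HA] = 2.115

pKa = −log(1.80e-05) = 4.7447. pH = pKa + log([A⁻]/[HA]). 5.07 = 4.7447 + log(ratio). log(ratio) = 5.07 − 4.7447 = 0.3253. ratio = 10^(0.3253) = 2.115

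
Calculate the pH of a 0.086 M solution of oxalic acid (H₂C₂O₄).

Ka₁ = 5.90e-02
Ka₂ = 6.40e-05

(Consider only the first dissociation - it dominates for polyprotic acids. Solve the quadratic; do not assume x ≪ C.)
pH = 1.32

x² + Ka₁·x − Ka₁·C = 0 with Ka₁ = 5.90e-02, C = 0.086.
x = (−Ka₁ + √(Ka₁² + 4·Ka₁·C))/2 = 4.7599e-02 M, so pH = 1.32.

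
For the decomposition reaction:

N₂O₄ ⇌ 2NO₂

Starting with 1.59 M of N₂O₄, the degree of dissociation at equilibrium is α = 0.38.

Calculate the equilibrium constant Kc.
K_c = 1.4813

x = α·[A]₀ = 0.38 × 1.59 = 0.6042 M dissociated.
At eq: [N₂O₄] = 1.59 − 0.6042 = 0.9858 M; [NO₂] = 2x = 1.208 M.
Kc = [NO₂]²/[N₂O₄] = (1.208)²/0.9858 = 1.481.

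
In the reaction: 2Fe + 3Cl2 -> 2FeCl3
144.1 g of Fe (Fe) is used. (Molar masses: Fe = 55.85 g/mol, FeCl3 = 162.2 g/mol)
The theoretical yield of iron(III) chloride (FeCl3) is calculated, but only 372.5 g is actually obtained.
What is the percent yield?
Moles of Fe = 144.1 g ÷ 55.85 g/mol = 2.58013 mol
Mole ratio: 2 mol FeCl3 / 2 mol Fe
Moles of FeCl3 = 2.58013 × (2/2) = 2.58013 mol
Theoretical yield = 2.58013 mol × 162.2 g/mol = 418.5 g
Actual yield = 372.5 g
Percent yield = (372.5 / 418.5) × 100% = 89.0%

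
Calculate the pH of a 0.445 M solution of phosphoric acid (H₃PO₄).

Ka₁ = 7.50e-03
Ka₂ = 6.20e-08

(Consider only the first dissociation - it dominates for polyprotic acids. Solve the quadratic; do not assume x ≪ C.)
pH = 1.27

x² + Ka₁·x − Ka₁·C = 0 with Ka₁ = 7.50e-03, C = 0.445.
x = (−Ka₁ + √(Ka₁² + 4·Ka₁·C))/2 = 5.4143e-02 M, so pH = 1.27.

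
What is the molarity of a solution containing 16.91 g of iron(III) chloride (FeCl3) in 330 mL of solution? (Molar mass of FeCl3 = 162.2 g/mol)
Moles of FeCl3 = 16.91 g ÷ 162.2 g/mol = 0.104254 mol
Volume = 330 mL = 0.33 L
Molarity = 0.104254 mol ÷ 0.33 L = 0.3159 M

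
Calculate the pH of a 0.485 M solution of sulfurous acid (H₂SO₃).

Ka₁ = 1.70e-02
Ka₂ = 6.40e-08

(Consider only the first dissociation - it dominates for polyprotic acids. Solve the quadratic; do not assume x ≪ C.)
pH = 1.08

x² + Ka₁·x − Ka₁·C = 0 with Ka₁ = 1.70e-02, C = 0.485.
x = (−Ka₁ + √(Ka₁² + 4·Ka₁·C))/2 = 8.2699e-02 M, so pH = 1.08.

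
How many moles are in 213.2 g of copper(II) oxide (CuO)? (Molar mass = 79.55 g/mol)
Moles = 213.2 g ÷ 79.55 g/mol = 2.68 mol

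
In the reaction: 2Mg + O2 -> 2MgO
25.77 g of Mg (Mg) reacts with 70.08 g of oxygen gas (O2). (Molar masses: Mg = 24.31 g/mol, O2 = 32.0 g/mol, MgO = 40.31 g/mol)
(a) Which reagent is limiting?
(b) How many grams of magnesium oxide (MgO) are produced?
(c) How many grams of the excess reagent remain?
(a) Mg, (b) 42.73 g, (c) 53.12 g

Moles of Mg = 25.77 g ÷ 24.31 g/mol = 1.06006 mol
Moles of O2 = 70.08 g ÷ 32.0 g/mol = 2.19 mol
Moles ÷ coefficient: Mg: 1.06006/2 = 0.53, O2: 2.19/1 = 2.19
(a) Mg has the smaller value, so Mg is the limiting reagent.
(b) Moles of MgO = 1.06006 mol Mg × (2/2) = 1.06006 mol; mass = 1.06006 mol × 40.31 g/mol = 42.73 g
(c) O2 consumed = 1.06006 × (1/2) = 0.530029 mol; remaining = 2.19 − 0.530029 = 1.65997 mol; mass = 1.65997 mol × 32.0 g/mol = 53.12 g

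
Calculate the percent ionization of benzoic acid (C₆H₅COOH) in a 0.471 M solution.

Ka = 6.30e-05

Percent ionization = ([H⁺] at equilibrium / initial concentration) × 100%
Percent ionization = 1.15%

Let x = [H⁺]. Ka = x²/(C - x) ⇒ x² + (6.30e-05)x - (6.30e-05)(0.471) = 0. x = 5.4159e-03. Percent = (5.4159e-03/0.471) × 100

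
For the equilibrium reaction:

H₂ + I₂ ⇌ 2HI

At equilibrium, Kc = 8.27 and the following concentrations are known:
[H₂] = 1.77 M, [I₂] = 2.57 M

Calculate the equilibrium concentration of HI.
[HI] = 6.1335 M

Kc = ([HI]^2) / ([H₂] × [I₂]) = 8.27
[HI]^2 = Kc · (reactant terms)/(other product terms) = 8.27 · 4.5489 / 1 = 37.619
[HI] = (37.619)^(1/2) = 6.1335 M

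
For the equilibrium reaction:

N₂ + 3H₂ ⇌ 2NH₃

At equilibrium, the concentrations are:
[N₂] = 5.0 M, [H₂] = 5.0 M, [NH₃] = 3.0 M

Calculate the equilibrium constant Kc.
K_c = 0.0144

Kc = ([NH₃]^2) / ([N₂] × [H₂]^3)
   = ((3.0)^2) / ((5.0)·(5.0)^3)
   = 9 / 625 = 0.0144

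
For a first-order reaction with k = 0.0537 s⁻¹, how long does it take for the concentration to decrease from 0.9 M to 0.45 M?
12.91 s

From ln[A] = ln[A]₀ - k·t: t = ln([A]₀/[A])/k = ln(0.9/0.45)/0.0537 = ln(2.0000)/0.0537 = 0.6931/0.0537 = 12.91 s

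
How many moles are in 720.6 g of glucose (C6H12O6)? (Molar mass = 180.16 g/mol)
Moles = 720.6 g ÷ 180.16 g/mol = 4 mol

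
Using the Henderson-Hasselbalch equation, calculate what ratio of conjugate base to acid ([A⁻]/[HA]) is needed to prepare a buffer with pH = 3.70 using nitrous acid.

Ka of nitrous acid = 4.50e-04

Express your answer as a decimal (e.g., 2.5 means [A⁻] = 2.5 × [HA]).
[A⁻]/[HA] = 2.255

pKa = −log(4.50e-04) = 3.3468. pH = pKa + log([A⁻]/[HA]). 3.70 = 3.3468 + log(ratio). log(ratio) = 3.70 − 3.3468 = 0.3532. ratio = 10^(0.3532) = 2.255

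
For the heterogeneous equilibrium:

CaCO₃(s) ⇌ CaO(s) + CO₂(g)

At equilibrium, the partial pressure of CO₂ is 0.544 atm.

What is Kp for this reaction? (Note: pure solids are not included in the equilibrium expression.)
K_p = 0.544

Solids (CaCO₃, CaO) have activity 1 and are excluded.
Kp = P(CO₂) = 0.544.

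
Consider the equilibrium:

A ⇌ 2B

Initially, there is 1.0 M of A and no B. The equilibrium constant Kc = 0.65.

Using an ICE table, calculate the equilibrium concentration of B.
[B] = 0.660 M

ICE: [A] = 1.0 − x, [B] = 2x.
Kc = (2x)²/(1.0 − x) = 0.65 ⇒ 4x² + 0.65x − 0.65 = 0.
x = (−0.65 + √(0.65² + 4·4·0.65))/(2·4) = (−0.65 + √10.822)/8 = 0.32997.
[B] = 2x = 0.660 M.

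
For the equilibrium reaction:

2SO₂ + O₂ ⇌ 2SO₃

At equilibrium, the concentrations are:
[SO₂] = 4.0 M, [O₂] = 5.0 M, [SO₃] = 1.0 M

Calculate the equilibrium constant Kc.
K_c = 0.0125

Kc = ([SO₃]^2) / ([SO₂]^2 × [O₂])
   = ((1.0)^2) / ((4.0)^2·(5.0))
   = 1 / 80 = 0.0125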